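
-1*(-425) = 425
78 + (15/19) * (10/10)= 1497/19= 78.79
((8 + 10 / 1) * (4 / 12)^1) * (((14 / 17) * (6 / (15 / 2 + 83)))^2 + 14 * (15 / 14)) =852282954 / 9467929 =90.02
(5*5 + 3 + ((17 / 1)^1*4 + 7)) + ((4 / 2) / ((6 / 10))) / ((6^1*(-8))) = 7411 / 72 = 102.93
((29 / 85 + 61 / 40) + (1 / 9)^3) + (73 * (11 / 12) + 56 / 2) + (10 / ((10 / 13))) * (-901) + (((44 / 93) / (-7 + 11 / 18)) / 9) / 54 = -4105732472513 / 353448360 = -11616.22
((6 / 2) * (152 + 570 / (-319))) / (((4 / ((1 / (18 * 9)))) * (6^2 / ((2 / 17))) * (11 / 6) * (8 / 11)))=23959 / 14056416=0.00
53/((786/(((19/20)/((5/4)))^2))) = 19133/491250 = 0.04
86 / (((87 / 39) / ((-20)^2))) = 447200 / 29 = 15420.69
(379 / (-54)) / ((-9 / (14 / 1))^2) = -37142 / 2187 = -16.98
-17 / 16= -1.06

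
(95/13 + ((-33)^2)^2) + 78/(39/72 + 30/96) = 632148460/533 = 1186019.62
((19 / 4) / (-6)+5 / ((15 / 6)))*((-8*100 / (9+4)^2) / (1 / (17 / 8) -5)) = 49300 / 39039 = 1.26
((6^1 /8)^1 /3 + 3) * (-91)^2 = 26913.25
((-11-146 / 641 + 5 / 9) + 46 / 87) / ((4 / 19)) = -16121633 / 334602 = -48.18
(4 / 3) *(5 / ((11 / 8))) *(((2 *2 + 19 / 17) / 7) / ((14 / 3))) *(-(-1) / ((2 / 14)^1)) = 6960 / 1309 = 5.32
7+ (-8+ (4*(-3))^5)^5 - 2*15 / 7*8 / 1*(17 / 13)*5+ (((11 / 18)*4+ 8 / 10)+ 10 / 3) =-3907103081841409324912128862399 / 4095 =-954115526701198858342400200.00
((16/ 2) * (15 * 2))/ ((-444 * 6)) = -10/ 111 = -0.09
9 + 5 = 14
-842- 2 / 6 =-2527 / 3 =-842.33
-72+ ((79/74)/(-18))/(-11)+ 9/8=-2076763/29304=-70.87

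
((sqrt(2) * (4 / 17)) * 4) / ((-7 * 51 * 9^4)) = -16 * sqrt(2) / 39818709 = -0.00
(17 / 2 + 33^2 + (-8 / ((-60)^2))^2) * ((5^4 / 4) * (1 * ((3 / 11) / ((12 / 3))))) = 222243751 / 19008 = 11692.12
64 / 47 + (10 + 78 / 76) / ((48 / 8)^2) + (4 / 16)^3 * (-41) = 528443 / 514368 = 1.03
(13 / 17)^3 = 2197 / 4913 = 0.45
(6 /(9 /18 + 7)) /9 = 4 /45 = 0.09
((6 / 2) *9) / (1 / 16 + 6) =432 / 97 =4.45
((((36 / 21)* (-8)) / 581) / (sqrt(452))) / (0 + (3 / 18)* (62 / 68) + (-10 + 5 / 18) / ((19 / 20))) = 0.00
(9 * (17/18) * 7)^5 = 23863536599/32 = 745735518.72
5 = 5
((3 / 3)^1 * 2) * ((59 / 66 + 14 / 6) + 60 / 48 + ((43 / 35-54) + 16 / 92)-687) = -1470.24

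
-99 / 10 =-9.90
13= 13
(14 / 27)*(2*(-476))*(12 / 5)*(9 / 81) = -53312 / 405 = -131.63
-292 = -292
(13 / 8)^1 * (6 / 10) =39 / 40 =0.98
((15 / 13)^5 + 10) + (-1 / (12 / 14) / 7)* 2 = 13045622 / 1113879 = 11.71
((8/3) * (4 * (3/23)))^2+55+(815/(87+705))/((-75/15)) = 23768021/418968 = 56.73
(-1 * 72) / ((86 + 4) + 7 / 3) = -216 / 277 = -0.78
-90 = -90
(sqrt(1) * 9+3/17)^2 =24336/289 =84.21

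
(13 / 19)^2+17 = 6306 / 361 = 17.47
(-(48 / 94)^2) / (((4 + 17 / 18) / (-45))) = 466560 / 196601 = 2.37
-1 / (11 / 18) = -18 / 11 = -1.64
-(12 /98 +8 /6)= -214 /147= -1.46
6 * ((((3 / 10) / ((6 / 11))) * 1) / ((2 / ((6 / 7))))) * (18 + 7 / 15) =9141 / 350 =26.12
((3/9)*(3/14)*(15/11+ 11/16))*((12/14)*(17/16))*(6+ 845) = 15667761/137984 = 113.55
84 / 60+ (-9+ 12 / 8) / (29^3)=1.40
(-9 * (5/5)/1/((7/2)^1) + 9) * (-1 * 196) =-1260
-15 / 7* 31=-465 / 7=-66.43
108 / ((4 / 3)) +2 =83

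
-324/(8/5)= -405/2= -202.50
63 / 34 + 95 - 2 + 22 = 3973 / 34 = 116.85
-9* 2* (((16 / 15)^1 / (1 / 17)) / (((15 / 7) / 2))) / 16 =-476 / 25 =-19.04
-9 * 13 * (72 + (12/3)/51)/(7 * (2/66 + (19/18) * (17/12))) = -340632864/431375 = -789.64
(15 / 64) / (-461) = -15 / 29504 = -0.00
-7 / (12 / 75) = -175 / 4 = -43.75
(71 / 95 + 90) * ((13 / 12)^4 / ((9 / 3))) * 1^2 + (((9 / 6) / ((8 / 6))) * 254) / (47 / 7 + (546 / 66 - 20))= -15.34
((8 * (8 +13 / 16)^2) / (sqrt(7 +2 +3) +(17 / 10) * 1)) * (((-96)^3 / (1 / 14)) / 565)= 261642866688 / 102943 -307815137280 * sqrt(3) / 102943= -2637465.30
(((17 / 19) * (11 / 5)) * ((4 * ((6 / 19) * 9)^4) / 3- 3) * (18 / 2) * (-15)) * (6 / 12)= -55268600805 / 4952198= -11160.42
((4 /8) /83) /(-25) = -1 /4150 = -0.00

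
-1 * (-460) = 460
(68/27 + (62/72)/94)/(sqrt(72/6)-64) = -51322/1295649-25661 * sqrt(3)/20730384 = -0.04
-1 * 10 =-10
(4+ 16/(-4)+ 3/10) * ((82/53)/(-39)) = -41/3445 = -0.01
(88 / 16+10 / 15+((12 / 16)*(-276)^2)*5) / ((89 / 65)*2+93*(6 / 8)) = 222819610 / 56541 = 3940.85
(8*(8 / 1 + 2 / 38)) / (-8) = -153 / 19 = -8.05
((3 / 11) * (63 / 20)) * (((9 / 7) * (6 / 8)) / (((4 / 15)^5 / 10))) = 553584375 / 90112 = 6143.29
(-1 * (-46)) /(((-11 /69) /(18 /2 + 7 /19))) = -564972 /209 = -2703.22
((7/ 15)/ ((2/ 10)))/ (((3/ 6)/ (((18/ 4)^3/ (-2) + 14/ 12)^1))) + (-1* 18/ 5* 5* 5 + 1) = -21325/ 72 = -296.18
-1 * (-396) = 396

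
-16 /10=-8 /5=-1.60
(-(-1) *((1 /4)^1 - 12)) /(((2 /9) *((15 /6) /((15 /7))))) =-1269 /28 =-45.32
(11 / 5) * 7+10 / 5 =87 / 5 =17.40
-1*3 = -3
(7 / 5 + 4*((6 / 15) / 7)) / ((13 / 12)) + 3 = 2049 / 455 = 4.50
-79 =-79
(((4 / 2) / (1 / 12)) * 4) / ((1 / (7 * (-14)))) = -9408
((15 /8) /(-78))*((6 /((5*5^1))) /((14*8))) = -3 /58240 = -0.00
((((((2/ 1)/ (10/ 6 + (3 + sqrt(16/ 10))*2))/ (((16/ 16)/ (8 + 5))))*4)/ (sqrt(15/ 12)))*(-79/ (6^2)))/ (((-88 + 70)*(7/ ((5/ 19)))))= -41080*sqrt(2)/ 2821329 + 236210*sqrt(5)/ 8463987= 0.04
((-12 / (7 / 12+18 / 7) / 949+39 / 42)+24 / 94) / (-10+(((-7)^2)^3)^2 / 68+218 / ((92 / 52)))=152680456882 / 26339804188246132675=0.00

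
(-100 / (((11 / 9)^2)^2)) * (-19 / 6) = 2077650 / 14641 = 141.91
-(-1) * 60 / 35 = 12 / 7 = 1.71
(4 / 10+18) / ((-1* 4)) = -23 / 5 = -4.60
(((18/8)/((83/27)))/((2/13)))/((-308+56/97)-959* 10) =-23571/49036400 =-0.00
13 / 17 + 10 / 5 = 47 / 17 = 2.76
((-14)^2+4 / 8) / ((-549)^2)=131 / 200934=0.00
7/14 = 0.50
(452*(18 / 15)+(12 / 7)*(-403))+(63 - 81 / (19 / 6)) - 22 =-133.04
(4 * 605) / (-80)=-121 / 4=-30.25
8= 8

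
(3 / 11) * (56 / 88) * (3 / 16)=63 / 1936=0.03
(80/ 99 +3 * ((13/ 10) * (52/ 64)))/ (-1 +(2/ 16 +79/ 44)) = 62993/ 14580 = 4.32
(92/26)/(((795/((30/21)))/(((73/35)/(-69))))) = -292/1519245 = -0.00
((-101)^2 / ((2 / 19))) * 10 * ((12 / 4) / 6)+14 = 969123 / 2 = 484561.50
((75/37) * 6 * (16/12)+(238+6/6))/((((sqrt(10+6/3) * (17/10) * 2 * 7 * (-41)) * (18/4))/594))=-9.97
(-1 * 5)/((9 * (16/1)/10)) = -25/72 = -0.35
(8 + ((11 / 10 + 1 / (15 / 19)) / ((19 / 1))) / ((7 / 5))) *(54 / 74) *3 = 174285 / 9842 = 17.71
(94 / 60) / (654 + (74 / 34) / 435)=23171 / 9672734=0.00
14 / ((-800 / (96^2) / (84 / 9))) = -37632 / 25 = -1505.28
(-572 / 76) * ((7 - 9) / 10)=143 / 95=1.51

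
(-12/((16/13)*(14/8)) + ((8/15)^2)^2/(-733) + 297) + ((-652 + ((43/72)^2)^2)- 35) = -34079825485544597/86181096960000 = -395.44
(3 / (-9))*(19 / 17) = -19 / 51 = -0.37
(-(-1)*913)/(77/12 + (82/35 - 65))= -383460/23621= -16.23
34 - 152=-118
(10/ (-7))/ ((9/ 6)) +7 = 127/ 21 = 6.05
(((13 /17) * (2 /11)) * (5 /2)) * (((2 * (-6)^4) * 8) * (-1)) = -1347840 /187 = -7207.70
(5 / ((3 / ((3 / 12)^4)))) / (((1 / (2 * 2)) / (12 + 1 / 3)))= 185 / 576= 0.32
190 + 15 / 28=5335 / 28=190.54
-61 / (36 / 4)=-61 / 9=-6.78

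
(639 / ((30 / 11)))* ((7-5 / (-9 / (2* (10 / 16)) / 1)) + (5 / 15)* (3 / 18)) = 72633 / 40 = 1815.82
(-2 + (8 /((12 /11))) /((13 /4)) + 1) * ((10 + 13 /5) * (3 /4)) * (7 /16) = 5.19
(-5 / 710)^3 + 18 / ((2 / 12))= 309235103 / 2863288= 108.00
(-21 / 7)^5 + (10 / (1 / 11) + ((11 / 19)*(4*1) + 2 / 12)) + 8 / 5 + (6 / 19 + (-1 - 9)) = -79003 / 570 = -138.60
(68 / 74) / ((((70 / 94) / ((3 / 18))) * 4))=799 / 15540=0.05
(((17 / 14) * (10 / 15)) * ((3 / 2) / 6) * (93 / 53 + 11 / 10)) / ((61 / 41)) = 1054561 / 2715720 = 0.39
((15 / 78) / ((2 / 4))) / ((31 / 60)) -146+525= 153037 / 403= 379.74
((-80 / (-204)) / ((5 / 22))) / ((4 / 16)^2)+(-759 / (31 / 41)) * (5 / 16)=-7236977 / 25296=-286.09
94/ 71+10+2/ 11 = 8986/ 781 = 11.51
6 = 6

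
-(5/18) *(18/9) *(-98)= 490/9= 54.44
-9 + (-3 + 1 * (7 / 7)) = -11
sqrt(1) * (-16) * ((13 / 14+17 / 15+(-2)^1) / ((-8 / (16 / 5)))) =208 / 525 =0.40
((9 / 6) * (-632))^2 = 898704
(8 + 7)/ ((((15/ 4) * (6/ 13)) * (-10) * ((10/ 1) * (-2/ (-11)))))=-143/ 300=-0.48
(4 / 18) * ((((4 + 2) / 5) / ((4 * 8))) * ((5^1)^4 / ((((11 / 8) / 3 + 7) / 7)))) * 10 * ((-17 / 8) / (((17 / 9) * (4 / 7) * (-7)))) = 39375 / 2864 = 13.75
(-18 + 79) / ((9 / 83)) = 5063 / 9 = 562.56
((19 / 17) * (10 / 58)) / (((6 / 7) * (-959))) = -0.00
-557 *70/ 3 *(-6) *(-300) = -23394000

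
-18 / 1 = -18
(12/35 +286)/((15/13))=130286/525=248.16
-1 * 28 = -28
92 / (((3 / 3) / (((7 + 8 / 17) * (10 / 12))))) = 29210 / 51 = 572.75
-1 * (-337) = 337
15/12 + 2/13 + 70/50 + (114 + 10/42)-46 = 387889/5460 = 71.04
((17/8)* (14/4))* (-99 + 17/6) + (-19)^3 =-727127/96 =-7574.24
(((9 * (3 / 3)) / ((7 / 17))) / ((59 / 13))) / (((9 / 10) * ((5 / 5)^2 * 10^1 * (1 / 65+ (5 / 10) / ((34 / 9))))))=3.62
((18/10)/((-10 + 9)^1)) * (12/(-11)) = 108/55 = 1.96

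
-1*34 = -34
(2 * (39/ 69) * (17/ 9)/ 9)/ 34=13/ 1863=0.01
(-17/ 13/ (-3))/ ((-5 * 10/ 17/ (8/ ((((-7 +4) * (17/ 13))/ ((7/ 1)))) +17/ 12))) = 44591/ 23400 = 1.91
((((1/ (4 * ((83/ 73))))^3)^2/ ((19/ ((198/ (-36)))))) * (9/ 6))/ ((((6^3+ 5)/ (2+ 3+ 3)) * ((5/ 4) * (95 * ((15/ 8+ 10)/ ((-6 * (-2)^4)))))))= 14982088402611/ 123897242156822897750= 0.00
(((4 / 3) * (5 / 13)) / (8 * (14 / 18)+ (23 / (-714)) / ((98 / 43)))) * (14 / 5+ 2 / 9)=12688256 / 50823903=0.25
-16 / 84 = -4 / 21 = -0.19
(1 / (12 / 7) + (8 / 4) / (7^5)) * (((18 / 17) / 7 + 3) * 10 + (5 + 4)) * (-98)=-189100511 / 81634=-2316.44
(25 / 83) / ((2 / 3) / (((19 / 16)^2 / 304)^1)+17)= 1425 / 760363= 0.00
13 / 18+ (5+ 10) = 283 / 18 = 15.72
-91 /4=-22.75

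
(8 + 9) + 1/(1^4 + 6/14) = 177/10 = 17.70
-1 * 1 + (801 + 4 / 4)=801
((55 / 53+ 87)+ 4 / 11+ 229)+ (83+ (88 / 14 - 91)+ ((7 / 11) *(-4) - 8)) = 1245283 / 4081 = 305.14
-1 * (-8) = 8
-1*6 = -6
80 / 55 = 16 / 11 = 1.45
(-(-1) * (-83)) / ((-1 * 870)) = 83 / 870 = 0.10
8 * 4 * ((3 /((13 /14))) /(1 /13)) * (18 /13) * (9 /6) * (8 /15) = 96768 /65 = 1488.74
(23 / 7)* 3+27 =258 / 7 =36.86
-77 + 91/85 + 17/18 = -114727/1530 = -74.98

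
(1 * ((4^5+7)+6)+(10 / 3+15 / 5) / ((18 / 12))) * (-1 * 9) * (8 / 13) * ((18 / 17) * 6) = -8096544 / 221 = -36635.95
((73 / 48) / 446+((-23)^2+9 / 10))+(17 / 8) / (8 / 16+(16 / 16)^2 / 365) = 20982601787 / 39283680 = 534.13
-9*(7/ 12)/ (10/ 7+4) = -147/ 152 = -0.97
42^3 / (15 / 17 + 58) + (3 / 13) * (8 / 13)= 2339328 / 1859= 1258.38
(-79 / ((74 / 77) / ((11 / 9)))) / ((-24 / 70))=2341955 / 7992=293.04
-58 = -58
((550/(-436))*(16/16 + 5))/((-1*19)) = 825/2071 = 0.40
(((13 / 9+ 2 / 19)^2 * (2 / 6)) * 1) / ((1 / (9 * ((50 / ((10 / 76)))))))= 1404500 / 513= 2737.82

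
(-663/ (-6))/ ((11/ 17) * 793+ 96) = 3757/ 20710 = 0.18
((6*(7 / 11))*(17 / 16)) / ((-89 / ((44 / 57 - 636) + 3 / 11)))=47375923 / 1636888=28.94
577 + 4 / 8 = 1155 / 2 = 577.50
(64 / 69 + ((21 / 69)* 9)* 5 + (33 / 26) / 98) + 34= 8550817 / 175812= 48.64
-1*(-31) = 31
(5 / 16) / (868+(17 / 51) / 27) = 405 / 1124944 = 0.00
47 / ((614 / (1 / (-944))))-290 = -168088687 / 579616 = -290.00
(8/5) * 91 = 728/5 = 145.60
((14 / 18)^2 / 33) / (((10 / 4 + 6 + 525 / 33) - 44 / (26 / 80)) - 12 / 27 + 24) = -0.00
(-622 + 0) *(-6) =3732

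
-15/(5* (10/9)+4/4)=-135/59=-2.29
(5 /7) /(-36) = -5 /252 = -0.02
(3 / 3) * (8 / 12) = 0.67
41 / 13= 3.15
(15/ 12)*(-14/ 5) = -7/ 2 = -3.50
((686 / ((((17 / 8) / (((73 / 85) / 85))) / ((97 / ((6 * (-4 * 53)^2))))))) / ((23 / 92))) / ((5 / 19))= 92293754 / 5175231375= 0.02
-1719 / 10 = -171.90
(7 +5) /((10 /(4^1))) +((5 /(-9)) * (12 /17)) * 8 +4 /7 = 3988 /1785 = 2.23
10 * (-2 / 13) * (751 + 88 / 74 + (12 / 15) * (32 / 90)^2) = -1127307052 / 974025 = -1157.37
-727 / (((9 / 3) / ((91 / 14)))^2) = -122863 / 36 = -3412.86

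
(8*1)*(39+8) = 376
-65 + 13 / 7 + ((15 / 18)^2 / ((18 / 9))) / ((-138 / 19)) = -4395037 / 69552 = -63.19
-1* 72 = -72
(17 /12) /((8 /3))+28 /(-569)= 8777 /18208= 0.48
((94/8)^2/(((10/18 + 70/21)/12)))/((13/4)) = 59643/455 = 131.08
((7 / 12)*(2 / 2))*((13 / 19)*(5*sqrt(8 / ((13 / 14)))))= 35*sqrt(91) / 57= 5.86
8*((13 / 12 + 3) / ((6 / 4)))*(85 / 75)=3332 / 135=24.68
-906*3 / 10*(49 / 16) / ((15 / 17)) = -377349 / 400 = -943.37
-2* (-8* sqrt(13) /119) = 16* sqrt(13) /119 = 0.48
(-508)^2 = 258064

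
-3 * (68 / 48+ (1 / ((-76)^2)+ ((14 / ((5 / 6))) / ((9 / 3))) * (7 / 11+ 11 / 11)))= -10083617 / 317680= -31.74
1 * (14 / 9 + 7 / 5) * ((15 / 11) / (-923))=-0.00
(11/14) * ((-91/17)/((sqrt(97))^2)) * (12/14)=-429/11543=-0.04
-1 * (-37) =37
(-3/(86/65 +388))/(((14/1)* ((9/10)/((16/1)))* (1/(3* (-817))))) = 2124200/88571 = 23.98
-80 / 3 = -26.67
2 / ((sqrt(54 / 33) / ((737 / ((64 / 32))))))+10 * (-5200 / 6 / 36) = -6500 / 27+737 * sqrt(22) / 6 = 335.40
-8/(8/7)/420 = -1/60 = -0.02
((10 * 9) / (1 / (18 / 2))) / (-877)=-810 / 877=-0.92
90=90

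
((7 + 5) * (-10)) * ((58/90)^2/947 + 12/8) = -23018828/127845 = -180.05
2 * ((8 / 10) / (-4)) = -2 / 5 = -0.40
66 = 66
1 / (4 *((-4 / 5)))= -5 / 16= -0.31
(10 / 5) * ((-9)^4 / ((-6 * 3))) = -729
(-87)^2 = 7569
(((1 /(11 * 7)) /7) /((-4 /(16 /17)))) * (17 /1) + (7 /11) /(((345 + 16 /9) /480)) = 1469276 /1682219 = 0.87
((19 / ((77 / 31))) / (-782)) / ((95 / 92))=-62 / 6545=-0.01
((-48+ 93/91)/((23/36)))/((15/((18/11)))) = -184680/23023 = -8.02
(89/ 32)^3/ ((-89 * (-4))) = 7921/ 131072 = 0.06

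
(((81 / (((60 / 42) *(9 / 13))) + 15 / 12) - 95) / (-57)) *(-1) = -79 / 380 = -0.21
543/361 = 1.50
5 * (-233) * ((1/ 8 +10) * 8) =-94365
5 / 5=1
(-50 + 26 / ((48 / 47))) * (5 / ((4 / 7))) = -20615 / 96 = -214.74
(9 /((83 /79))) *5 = 3555 /83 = 42.83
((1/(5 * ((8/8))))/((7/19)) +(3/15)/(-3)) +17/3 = 6.14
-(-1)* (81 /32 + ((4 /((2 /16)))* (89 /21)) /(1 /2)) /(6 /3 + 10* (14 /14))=183973 /8064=22.81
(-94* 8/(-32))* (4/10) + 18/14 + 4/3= 1262/105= 12.02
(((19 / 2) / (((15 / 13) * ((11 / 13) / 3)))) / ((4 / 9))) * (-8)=-525.44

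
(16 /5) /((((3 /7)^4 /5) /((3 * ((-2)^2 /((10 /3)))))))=76832 /45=1707.38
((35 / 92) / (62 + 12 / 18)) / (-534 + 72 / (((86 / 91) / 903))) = 35 / 393553184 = 0.00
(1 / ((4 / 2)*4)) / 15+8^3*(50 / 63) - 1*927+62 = -1155779 / 2520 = -458.64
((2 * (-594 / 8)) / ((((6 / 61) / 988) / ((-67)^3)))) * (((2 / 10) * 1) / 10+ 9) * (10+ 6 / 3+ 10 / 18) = 2540381064259753 / 50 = 50807621285195.06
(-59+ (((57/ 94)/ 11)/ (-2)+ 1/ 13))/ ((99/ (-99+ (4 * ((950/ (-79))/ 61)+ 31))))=131339533717/ 3206461401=40.96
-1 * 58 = -58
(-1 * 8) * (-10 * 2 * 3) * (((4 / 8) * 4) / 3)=320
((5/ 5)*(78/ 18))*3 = 13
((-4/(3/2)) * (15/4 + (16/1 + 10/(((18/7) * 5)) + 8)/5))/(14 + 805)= -3134/110565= -0.03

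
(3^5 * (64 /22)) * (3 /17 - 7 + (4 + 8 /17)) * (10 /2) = -1555200 /187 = -8316.58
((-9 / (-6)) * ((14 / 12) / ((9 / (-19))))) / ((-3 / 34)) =2261 / 54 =41.87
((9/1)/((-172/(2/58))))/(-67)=9/334196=0.00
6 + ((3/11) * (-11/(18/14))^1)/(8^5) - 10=-393223/98304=-4.00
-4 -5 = -9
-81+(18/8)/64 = -20727/256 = -80.96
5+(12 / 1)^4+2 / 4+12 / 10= 207427 / 10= 20742.70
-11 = -11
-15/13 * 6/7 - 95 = -8735/91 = -95.99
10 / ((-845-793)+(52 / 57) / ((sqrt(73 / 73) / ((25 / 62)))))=-8835 / 1446848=-0.01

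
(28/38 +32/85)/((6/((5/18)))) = 899/17442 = 0.05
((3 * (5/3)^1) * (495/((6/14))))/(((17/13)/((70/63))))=4906.86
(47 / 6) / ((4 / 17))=799 / 24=33.29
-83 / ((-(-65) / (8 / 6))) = -332 / 195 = -1.70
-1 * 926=-926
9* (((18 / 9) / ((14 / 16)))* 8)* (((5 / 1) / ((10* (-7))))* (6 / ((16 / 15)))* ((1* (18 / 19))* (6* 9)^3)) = -9863910.29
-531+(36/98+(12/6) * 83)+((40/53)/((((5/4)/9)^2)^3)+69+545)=855322447587/8115625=105392.06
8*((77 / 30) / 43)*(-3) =-308 / 215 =-1.43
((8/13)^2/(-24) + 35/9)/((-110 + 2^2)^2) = 5891/17089956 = 0.00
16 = 16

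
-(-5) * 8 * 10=400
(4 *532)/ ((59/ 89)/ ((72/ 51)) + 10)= 239232/ 1177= 203.26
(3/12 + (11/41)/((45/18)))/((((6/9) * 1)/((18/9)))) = 1.07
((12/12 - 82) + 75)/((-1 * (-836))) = -3/418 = -0.01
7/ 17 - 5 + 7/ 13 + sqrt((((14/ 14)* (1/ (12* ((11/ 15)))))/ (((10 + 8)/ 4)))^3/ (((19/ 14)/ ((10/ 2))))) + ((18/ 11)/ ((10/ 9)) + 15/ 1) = 25* sqrt(1463)/ 124146 + 151001/ 12155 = 12.43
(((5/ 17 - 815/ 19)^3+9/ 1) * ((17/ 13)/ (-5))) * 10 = 5209964183194/ 25769263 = 202177.46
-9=-9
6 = 6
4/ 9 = 0.44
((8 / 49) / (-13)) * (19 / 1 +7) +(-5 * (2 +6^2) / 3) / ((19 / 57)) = -9326 / 49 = -190.33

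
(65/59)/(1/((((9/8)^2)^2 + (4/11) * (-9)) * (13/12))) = -21205275/10633216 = -1.99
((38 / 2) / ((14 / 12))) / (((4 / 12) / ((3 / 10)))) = 513 / 35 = 14.66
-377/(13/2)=-58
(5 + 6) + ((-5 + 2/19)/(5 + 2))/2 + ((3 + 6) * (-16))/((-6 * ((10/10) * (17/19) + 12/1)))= 116483/9310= 12.51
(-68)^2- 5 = 4619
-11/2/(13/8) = -44/13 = -3.38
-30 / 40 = -3 / 4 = -0.75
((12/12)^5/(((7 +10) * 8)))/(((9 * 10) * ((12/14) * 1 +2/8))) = 7/94860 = 0.00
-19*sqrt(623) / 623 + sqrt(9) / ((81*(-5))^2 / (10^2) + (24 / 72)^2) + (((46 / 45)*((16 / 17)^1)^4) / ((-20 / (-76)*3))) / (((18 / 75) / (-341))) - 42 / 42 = -577109080220881 / 399505414653 - 19*sqrt(623) / 623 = -1445.32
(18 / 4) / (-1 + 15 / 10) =9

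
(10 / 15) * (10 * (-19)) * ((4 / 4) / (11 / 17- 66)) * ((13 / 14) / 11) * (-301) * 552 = -332224880 / 12221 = -27184.75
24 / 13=1.85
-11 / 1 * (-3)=33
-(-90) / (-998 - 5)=-90 / 1003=-0.09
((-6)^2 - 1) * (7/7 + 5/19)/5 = 168/19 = 8.84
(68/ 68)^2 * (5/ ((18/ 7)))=35/ 18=1.94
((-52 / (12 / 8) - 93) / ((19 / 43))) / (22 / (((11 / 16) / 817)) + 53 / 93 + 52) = -510539 / 46289339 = -0.01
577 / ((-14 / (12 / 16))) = -1731 / 56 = -30.91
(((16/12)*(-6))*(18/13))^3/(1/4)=-5436.48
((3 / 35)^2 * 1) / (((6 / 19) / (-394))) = -11229 / 1225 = -9.17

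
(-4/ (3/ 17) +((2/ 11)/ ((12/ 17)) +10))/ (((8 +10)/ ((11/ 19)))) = -91/ 228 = -0.40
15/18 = 5/6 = 0.83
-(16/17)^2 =-256/289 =-0.89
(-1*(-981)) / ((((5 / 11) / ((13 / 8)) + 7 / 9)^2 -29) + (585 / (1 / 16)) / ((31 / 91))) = 0.04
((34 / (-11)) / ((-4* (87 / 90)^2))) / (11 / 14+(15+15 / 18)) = 0.05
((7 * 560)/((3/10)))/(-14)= -2800/3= -933.33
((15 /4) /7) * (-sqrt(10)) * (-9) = 135 * sqrt(10) /28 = 15.25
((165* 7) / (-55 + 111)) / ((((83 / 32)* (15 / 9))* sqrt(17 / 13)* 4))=99* sqrt(221) / 1411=1.04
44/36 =11/9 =1.22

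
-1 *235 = -235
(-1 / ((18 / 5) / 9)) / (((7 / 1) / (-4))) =10 / 7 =1.43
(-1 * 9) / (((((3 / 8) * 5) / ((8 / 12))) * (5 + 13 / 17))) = -0.56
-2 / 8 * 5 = -5 / 4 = -1.25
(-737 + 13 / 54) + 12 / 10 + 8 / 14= -1389127 / 1890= -734.99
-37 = -37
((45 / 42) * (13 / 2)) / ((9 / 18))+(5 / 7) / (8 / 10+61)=8615 / 618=13.94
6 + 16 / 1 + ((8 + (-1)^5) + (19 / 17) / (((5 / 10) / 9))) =835 / 17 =49.12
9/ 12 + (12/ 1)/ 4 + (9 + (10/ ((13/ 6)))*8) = 2583/ 52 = 49.67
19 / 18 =1.06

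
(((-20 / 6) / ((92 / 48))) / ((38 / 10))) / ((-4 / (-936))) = -46800 / 437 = -107.09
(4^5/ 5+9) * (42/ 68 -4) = -24587/ 34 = -723.15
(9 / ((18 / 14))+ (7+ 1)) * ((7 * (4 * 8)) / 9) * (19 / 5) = 4256 / 3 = 1418.67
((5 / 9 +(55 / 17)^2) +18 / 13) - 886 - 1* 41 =-30925123 / 33813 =-914.59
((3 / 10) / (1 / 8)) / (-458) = -0.01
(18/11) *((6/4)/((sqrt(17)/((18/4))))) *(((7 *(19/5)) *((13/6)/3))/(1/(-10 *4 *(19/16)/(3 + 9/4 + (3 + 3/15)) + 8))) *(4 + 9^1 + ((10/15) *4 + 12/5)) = 65201787 *sqrt(17)/121550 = 2211.71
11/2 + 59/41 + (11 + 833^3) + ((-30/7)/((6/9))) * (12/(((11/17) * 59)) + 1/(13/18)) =2799206584129335/4842838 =578009544.02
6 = 6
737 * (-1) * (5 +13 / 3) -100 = -20936 / 3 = -6978.67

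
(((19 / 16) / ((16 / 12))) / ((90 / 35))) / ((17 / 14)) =931 / 3264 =0.29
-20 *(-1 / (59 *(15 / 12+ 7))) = 80 / 1947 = 0.04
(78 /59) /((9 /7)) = 182 /177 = 1.03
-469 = -469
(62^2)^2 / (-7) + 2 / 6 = -44329001 / 21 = -2110904.81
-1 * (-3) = 3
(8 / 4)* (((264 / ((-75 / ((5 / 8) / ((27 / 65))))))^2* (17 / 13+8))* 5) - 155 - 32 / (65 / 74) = 114645503 / 47385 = 2419.45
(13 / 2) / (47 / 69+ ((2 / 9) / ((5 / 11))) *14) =13455 / 15578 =0.86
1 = 1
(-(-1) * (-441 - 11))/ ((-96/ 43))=202.46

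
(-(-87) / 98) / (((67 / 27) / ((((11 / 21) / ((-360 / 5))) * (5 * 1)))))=-4785 / 367696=-0.01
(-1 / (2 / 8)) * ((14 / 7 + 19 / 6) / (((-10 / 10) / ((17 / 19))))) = 1054 / 57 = 18.49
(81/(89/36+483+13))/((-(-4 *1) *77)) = 0.00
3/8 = 0.38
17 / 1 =17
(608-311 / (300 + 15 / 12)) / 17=731396 / 20485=35.70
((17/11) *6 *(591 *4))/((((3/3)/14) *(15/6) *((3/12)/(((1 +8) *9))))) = 2187513216/55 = 39772967.56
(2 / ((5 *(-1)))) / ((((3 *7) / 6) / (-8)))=32 / 35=0.91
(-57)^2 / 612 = 361 / 68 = 5.31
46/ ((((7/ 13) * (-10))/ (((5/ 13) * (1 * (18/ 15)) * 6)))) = -828/ 35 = -23.66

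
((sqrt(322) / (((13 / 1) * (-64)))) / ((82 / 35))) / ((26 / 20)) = -175 * sqrt(322) / 443456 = -0.01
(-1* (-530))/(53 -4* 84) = -530/283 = -1.87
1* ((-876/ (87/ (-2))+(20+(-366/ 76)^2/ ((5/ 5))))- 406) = -14349659/ 41876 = -342.67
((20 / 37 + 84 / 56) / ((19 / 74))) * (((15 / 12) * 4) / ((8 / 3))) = 2265 / 152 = 14.90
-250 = -250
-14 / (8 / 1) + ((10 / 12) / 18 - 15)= -451 / 27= -16.70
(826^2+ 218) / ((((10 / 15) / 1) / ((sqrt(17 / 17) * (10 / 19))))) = 538811.05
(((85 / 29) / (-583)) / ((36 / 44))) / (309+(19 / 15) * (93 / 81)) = -0.00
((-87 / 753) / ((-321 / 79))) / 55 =2291 / 4431405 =0.00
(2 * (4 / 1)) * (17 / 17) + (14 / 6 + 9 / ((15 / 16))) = 299 / 15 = 19.93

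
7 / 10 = 0.70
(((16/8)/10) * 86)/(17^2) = 86/1445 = 0.06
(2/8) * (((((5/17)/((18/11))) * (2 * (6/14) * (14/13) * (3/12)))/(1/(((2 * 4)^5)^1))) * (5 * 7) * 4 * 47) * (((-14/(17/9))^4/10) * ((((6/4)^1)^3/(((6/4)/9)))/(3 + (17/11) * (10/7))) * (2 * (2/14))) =5548264606965104640/7401714541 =749591810.96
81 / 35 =2.31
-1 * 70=-70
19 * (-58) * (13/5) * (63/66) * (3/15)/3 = -50141/275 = -182.33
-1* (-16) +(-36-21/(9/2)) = -74/3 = -24.67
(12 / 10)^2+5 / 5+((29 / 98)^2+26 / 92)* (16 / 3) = 4.41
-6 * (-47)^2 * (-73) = 967542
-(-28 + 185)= -157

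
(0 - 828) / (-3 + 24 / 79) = 21804 / 71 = 307.10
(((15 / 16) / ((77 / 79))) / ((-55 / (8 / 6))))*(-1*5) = 0.12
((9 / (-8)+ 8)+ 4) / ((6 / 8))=29 / 2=14.50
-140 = -140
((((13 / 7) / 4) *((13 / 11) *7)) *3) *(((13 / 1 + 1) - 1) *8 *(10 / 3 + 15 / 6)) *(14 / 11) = 1076530 / 121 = 8896.94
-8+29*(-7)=-211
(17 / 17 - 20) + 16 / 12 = -53 / 3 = -17.67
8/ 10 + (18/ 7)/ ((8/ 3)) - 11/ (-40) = 571/ 280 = 2.04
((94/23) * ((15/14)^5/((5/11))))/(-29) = -78519375/179364304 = -0.44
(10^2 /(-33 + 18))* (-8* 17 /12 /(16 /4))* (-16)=-2720 /9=-302.22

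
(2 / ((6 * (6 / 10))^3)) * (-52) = -1625 / 729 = -2.23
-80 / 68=-20 / 17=-1.18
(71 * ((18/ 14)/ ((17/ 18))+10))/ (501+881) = 47996/ 82229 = 0.58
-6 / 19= -0.32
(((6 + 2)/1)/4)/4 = 1/2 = 0.50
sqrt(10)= 3.16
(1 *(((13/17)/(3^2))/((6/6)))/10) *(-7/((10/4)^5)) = -1456/2390625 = -0.00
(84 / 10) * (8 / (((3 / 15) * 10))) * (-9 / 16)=-189 / 10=-18.90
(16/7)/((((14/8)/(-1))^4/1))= 4096/16807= 0.24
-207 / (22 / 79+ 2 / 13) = -70863 / 148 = -478.80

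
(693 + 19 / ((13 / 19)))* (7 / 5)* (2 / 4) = 504.54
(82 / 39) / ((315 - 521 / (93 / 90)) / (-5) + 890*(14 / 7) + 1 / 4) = 10168 / 8792277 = 0.00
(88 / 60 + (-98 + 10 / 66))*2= -192.76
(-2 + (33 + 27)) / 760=0.08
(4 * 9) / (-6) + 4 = -2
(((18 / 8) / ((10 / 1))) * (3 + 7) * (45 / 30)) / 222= 9 / 592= 0.02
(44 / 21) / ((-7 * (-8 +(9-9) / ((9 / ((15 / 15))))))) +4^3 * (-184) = -11775.96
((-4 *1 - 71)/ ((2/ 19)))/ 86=-1425/ 172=-8.28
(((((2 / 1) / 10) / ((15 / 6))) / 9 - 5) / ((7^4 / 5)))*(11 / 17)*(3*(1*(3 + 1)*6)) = -98824 / 204085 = -0.48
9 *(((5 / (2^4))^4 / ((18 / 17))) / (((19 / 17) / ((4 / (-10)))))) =-36125 / 1245184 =-0.03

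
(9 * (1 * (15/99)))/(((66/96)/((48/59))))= 11520/7139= 1.61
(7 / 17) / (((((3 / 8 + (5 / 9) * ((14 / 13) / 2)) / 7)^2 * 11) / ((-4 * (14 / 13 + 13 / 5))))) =-22098375936 / 372280535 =-59.36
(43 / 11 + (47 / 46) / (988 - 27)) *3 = 5704125 / 486266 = 11.73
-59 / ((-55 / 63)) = 3717 / 55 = 67.58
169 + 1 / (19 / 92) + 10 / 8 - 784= -46277 / 76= -608.91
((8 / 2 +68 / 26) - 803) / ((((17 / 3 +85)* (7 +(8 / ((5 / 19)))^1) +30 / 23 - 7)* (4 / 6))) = -10715355 / 30365582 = -0.35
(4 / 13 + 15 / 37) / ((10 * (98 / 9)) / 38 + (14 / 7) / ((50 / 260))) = 293265 / 5455502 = 0.05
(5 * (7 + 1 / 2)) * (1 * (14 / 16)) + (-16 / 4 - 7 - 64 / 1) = -675 / 16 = -42.19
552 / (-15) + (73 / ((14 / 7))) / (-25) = -38.26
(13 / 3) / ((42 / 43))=559 / 126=4.44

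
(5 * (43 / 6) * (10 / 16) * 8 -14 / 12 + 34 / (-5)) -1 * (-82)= 1266 / 5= 253.20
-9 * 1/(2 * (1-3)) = 9/4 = 2.25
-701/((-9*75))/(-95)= -0.01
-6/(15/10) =-4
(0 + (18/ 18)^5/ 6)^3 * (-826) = -3.82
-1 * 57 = -57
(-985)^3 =-955671625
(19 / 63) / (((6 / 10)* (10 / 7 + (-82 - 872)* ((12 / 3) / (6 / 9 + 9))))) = -2755 / 2155842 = -0.00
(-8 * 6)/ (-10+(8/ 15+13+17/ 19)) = -6840/ 631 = -10.84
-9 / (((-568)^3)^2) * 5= -45 / 33580720828186624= -0.00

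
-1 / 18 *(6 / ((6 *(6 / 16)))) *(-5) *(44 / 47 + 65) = 20660 / 423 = 48.84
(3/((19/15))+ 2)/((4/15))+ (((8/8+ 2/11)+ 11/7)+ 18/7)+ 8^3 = 3123249/5852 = 533.71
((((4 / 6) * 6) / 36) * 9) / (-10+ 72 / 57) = -0.11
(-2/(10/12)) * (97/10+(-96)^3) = 53083578/25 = 2123343.12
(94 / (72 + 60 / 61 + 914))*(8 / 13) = 22936 / 391339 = 0.06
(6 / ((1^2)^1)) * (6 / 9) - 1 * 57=-53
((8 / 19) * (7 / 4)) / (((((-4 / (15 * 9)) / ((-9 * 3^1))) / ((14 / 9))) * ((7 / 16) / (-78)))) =-3538080 / 19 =-186214.74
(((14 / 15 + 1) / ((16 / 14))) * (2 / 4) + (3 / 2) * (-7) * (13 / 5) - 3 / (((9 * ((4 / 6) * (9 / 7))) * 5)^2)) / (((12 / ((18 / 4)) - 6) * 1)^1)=2571541 / 324000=7.94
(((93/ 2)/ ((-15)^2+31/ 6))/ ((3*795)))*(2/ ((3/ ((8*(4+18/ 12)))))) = 2728/ 1097895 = 0.00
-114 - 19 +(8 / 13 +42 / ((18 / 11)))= -4162 / 39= -106.72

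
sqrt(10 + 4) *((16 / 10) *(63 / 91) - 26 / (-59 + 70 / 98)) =20603 *sqrt(14) / 13260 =5.81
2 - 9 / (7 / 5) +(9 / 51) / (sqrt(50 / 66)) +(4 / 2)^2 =-3 / 7 +3 * sqrt(33) / 85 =-0.23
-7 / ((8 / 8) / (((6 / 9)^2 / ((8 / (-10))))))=3.89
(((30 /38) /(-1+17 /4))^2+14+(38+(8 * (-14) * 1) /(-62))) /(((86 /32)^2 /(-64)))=-1669113643008 /3496974871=-477.30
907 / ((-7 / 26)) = -23582 / 7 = -3368.86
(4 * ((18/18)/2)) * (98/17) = 196/17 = 11.53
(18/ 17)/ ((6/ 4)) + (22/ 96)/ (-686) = 394949/ 559776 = 0.71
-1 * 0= 0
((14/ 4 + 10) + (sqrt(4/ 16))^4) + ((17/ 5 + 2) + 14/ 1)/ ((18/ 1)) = 10541/ 720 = 14.64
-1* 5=-5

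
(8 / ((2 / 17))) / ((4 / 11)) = 187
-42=-42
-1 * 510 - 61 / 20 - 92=-12101 / 20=-605.05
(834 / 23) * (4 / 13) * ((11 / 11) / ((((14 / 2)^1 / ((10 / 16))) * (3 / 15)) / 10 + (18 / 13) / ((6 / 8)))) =104250 / 19343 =5.39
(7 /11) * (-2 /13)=-14 /143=-0.10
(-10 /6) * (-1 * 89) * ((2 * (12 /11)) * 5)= 17800 /11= 1618.18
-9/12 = -3/4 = -0.75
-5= -5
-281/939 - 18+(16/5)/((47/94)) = -55867/4695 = -11.90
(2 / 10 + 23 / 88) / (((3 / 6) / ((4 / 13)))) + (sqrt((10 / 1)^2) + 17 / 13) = 8288 / 715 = 11.59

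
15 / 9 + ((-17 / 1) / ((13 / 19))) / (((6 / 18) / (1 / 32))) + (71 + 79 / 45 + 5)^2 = 5092530191 / 842400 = 6045.26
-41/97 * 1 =-41/97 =-0.42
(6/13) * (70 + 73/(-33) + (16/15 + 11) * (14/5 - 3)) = 30.17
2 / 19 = 0.11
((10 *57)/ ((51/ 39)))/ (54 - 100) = -3705/ 391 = -9.48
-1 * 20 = -20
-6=-6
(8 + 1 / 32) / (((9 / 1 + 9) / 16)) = 257 / 36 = 7.14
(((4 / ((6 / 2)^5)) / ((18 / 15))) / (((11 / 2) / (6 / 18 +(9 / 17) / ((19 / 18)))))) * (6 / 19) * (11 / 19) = 32360 / 85003587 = 0.00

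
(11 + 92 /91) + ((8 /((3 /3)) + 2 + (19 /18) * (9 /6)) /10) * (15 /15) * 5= 38881 /2184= 17.80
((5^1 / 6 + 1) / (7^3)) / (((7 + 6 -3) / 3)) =11 / 6860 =0.00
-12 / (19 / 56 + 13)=-224 / 249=-0.90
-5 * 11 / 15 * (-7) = 77 / 3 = 25.67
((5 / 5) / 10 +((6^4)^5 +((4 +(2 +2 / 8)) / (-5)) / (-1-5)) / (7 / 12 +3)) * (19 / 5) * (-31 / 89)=-129208639271825591866 / 95675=-1350495315096165.06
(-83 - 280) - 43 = -406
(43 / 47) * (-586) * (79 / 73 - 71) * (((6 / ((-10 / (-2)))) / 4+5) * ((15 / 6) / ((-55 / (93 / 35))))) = -14407309272 / 600425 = -23995.19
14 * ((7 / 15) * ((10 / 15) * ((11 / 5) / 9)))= 2156 / 2025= 1.06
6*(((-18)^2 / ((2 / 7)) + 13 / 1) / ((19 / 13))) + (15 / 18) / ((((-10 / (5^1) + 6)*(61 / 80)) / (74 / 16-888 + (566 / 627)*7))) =2051157871 / 458964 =4469.10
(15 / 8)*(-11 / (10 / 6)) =-12.38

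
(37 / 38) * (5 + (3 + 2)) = 185 / 19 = 9.74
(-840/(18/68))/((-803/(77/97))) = 3.14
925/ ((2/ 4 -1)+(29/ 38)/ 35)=-1934.36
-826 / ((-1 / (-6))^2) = -29736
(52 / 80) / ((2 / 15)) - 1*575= -570.12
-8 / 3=-2.67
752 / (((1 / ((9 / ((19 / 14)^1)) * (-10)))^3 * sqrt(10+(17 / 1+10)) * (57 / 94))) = -59459439.23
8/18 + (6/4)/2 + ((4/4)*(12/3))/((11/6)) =1337/396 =3.38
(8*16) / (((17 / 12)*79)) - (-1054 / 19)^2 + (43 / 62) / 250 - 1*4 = -23146826404611 / 7514756500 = -3080.18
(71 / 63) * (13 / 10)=923 / 630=1.47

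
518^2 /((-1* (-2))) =134162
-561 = -561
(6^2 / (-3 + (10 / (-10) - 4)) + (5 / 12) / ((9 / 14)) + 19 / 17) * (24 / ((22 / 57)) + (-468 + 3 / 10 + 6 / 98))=182846221 / 164934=1108.60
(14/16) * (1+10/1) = 77/8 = 9.62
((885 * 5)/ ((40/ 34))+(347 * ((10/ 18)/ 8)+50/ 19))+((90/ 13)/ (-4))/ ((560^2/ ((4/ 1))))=264072425261/ 69713280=3787.98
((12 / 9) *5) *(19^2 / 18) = 3610 / 27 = 133.70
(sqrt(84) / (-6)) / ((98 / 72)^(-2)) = -2401 * sqrt(21) / 3888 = -2.83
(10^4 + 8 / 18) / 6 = 45002 / 27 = 1666.74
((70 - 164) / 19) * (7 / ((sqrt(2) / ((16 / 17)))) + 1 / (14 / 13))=-5264 * sqrt(2) / 323 - 611 / 133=-27.64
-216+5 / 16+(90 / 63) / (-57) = -1377109 / 6384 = -215.71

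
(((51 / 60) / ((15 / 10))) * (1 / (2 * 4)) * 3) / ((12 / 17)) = 289 / 960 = 0.30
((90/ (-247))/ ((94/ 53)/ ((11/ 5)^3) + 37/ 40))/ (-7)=84651600/ 1775159113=0.05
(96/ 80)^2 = 36/ 25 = 1.44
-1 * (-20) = 20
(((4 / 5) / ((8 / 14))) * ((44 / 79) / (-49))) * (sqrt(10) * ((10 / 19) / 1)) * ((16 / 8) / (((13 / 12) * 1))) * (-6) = 12672 * sqrt(10) / 136591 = 0.29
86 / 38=43 / 19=2.26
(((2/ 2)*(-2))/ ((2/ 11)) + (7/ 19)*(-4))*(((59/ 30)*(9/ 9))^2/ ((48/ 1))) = -274999/ 273600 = -1.01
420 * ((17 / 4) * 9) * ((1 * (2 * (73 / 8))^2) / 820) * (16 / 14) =2446011 / 328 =7457.35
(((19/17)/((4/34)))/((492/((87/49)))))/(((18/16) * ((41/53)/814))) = 23771242/741321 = 32.07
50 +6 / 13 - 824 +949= 2281 / 13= 175.46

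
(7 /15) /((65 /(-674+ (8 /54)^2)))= -687862 /142155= -4.84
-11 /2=-5.50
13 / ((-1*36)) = -13 / 36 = -0.36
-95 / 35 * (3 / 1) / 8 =-57 / 56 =-1.02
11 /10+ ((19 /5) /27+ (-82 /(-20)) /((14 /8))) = 6773 /1890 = 3.58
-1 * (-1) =1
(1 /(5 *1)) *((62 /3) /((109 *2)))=31 /1635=0.02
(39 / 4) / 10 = 39 / 40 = 0.98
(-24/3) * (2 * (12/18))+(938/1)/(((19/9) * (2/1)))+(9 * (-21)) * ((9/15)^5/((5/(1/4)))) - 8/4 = 743694661/3562500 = 208.76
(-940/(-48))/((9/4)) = 235/27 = 8.70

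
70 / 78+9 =9.90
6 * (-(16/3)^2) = -512/3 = -170.67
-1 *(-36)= 36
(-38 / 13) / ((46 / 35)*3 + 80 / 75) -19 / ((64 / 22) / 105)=-75093795 / 109408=-686.36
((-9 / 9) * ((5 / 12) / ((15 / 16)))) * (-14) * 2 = 112 / 9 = 12.44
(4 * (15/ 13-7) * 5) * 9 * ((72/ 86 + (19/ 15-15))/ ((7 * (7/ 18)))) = 4985.15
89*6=534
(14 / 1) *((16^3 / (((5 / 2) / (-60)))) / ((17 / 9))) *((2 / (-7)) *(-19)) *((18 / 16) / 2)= -37822464 / 17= -2224850.82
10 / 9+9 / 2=101 / 18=5.61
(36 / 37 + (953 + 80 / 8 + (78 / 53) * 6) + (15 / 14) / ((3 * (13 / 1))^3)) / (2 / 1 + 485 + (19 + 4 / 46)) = 12145936693817 / 6318750044880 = 1.92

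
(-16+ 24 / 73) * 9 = -10296 / 73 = -141.04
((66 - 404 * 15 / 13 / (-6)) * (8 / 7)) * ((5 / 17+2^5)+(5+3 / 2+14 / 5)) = 52834512 / 7735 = 6830.58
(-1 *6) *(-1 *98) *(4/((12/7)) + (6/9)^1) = 1764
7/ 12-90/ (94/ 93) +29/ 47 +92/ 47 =-48439/ 564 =-85.88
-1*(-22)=22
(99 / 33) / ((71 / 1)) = 0.04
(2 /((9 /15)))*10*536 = 53600 /3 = 17866.67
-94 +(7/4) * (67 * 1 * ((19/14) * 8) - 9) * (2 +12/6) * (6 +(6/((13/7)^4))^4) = 20232330020783591981264/665416609183179841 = 30405.51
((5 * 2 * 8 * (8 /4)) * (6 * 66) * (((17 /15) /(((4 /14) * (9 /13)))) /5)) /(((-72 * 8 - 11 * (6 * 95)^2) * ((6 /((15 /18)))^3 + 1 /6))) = -13613600 /250267830759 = -0.00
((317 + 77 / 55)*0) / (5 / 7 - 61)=0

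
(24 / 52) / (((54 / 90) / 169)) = 130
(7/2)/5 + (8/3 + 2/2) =131/30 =4.37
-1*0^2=0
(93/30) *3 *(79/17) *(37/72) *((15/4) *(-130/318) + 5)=4440037/57664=77.00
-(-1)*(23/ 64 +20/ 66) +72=153463/ 2112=72.66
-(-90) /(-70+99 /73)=-6570 /5011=-1.31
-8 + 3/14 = -7.79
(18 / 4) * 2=9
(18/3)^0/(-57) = -1/57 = -0.02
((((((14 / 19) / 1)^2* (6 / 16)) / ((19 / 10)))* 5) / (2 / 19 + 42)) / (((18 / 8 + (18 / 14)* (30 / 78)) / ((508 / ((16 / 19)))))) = 566293 / 202464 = 2.80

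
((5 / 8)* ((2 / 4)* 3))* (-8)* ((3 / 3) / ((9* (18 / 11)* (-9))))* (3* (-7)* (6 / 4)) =-385 / 216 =-1.78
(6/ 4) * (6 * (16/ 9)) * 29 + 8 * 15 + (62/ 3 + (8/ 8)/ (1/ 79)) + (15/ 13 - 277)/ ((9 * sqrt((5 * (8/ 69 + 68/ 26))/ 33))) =2051/ 3 - 1793 * sqrt(32890)/ 6825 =636.02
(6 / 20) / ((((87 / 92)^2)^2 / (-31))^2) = 450.81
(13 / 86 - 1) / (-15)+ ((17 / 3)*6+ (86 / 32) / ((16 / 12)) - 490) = -18738139 / 41280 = -453.93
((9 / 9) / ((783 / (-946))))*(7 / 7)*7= -6622 / 783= -8.46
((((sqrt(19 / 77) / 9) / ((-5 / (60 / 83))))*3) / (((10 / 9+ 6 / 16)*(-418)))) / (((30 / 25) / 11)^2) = 100*sqrt(1463) / 1181173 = 0.00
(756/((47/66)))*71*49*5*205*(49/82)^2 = 2604907686150/1927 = 1351794336.35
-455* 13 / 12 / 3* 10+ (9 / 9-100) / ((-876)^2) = -1260841499 / 767376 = -1643.06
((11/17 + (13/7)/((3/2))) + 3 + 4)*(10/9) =31720/3213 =9.87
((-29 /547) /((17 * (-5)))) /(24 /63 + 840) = 609 /820543760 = 0.00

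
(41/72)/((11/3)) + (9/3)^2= 2417/264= 9.16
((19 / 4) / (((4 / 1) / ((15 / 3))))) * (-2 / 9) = -95 / 72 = -1.32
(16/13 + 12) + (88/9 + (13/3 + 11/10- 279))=-250.56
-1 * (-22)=22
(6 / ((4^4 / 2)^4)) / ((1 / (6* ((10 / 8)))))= 45 / 268435456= 0.00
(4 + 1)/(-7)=-5/7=-0.71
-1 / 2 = -0.50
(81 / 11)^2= 6561 / 121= 54.22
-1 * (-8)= 8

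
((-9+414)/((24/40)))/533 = 675/533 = 1.27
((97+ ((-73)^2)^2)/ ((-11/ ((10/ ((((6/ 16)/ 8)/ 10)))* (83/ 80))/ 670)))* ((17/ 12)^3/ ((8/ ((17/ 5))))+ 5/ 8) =-50030451141276445/ 7128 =-7018862393557.30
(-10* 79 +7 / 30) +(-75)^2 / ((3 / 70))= 3913807 / 30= 130460.23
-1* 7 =-7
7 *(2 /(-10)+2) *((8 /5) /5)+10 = 1754 /125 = 14.03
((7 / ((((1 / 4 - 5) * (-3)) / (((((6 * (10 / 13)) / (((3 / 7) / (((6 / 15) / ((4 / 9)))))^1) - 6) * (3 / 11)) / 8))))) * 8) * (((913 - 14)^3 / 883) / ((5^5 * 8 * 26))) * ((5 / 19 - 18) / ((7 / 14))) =-41135639926584 / 1851813803125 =-22.21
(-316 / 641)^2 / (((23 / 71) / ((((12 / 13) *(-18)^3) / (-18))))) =27565049088 / 122853419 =224.37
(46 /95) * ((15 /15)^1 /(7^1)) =46 /665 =0.07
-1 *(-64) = 64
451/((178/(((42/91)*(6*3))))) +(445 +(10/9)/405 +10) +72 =462256111/843453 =548.05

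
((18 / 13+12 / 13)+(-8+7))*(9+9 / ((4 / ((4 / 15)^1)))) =816 / 65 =12.55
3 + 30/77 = 3.39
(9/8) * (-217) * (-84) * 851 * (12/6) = 34902063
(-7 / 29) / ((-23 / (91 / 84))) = 91 / 8004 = 0.01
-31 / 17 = -1.82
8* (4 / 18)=16 / 9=1.78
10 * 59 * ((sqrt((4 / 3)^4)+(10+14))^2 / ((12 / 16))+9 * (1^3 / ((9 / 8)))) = 128171600 / 243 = 527455.14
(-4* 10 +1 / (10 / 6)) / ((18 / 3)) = -197 / 30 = -6.57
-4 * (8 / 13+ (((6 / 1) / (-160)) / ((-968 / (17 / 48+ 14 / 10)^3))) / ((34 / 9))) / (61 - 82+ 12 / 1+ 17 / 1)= -10785574199993 / 35049963520000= -0.31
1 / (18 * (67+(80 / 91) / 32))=91 / 109791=0.00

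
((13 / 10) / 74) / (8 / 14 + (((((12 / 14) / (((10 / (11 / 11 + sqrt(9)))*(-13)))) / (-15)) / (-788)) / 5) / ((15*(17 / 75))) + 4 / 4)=0.01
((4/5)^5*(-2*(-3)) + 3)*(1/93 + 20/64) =2488213/1550000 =1.61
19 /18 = 1.06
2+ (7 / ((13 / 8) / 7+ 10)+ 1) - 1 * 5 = -754 / 573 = -1.32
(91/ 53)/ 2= 91/ 106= 0.86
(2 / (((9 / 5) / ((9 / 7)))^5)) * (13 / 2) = 40625 / 16807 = 2.42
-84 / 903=-4 / 43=-0.09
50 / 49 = 1.02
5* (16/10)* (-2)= -16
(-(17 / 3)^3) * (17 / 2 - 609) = 5900513 / 54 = 109268.76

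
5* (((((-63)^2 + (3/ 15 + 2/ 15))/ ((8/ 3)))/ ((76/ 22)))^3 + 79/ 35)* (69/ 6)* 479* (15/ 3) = 67704255966337969765/ 6145664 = 11016589251598.85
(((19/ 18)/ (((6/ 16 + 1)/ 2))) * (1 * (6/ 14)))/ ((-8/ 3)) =-19/ 77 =-0.25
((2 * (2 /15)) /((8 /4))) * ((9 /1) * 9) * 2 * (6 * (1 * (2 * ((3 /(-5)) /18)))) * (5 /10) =-108 /25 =-4.32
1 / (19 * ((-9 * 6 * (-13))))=1 / 13338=0.00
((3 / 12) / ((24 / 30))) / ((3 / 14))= 35 / 24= 1.46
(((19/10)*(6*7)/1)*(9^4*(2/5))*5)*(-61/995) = -319376358/4975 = -64196.25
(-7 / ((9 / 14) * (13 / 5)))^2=240100 / 13689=17.54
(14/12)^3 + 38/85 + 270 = 4994563/18360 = 272.04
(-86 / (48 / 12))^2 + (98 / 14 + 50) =2077 / 4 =519.25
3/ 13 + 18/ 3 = 81/ 13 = 6.23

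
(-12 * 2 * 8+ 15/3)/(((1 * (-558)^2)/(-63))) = 0.04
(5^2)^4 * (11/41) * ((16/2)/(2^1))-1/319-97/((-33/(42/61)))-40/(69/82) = 23074652205289/55049511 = 419161.80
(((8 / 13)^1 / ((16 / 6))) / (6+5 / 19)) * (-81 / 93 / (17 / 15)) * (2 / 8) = -23085 / 3261076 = -0.01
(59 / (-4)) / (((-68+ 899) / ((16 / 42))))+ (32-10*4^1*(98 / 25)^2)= -1271005982 / 2181375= -582.66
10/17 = 0.59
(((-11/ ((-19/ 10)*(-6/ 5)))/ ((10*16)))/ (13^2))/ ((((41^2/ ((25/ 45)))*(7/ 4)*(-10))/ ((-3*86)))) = -2365/ 2720436264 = -0.00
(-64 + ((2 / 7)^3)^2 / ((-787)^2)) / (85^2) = -932712236544 / 105294467330045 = -0.01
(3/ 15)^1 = 1/ 5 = 0.20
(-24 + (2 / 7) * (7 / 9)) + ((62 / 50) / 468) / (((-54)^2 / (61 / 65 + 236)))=-52729550569 / 2217618000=-23.78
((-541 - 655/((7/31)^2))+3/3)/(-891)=655915/43659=15.02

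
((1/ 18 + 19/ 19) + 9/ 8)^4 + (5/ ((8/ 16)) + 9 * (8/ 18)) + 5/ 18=991272145/ 26873856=36.89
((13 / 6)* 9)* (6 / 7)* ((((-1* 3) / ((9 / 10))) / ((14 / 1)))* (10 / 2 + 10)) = -2925 / 49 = -59.69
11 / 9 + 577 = 5204 / 9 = 578.22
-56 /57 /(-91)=8 /741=0.01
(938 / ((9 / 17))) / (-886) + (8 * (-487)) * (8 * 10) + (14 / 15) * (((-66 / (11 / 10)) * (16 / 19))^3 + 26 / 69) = -452938447302979 / 1048295265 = -432071.44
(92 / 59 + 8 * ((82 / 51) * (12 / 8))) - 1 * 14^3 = -2731316 / 1003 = -2723.15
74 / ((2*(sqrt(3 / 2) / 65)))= 2405*sqrt(6) / 3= 1963.67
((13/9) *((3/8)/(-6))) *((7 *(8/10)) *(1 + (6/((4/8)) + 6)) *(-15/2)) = 1729/24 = 72.04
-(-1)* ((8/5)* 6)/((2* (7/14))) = 48/5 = 9.60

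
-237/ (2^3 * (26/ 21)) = -4977/ 208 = -23.93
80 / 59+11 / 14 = 1769 / 826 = 2.14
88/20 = 22/5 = 4.40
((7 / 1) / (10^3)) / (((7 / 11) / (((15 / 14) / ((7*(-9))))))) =-0.00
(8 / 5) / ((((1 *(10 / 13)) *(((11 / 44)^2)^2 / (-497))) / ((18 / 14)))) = -340254.72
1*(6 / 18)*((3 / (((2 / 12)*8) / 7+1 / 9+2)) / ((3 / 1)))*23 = 483 / 145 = 3.33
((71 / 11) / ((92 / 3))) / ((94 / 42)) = 4473 / 47564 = 0.09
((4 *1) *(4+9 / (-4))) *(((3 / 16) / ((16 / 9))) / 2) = 0.37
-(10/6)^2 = -25/9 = -2.78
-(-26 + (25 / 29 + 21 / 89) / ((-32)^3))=1099466121 / 42287104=26.00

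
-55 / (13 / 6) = -330 / 13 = -25.38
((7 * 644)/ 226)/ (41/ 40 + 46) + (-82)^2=1429296532/ 212553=6724.42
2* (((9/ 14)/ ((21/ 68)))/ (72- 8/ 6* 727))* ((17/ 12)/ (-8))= 867/ 1055264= 0.00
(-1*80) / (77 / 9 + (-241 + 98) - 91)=720 / 2029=0.35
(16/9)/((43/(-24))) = -128/129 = -0.99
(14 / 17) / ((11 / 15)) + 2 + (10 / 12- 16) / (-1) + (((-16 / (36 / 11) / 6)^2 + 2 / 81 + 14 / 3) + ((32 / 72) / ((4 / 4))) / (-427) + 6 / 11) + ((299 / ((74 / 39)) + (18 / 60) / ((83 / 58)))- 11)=170.98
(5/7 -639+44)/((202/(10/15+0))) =-4160/2121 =-1.96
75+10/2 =80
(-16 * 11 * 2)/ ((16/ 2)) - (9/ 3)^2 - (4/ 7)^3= -18243/ 343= -53.19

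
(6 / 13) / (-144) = -1 / 312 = -0.00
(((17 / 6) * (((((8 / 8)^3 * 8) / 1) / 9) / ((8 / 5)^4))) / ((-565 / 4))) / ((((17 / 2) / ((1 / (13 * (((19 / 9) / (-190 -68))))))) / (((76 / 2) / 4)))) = 0.03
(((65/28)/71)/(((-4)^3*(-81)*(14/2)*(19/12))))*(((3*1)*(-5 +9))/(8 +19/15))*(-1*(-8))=325/55128234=0.00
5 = 5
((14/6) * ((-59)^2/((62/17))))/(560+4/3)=414239/104408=3.97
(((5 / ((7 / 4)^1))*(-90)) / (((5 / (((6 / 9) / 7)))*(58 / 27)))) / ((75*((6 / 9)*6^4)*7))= -1 / 198940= -0.00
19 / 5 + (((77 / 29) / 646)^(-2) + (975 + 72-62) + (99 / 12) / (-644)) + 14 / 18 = 60183.82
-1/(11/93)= -93/11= -8.45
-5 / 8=-0.62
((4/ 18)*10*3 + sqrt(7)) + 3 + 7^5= sqrt(7) + 50450/ 3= 16819.31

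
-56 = -56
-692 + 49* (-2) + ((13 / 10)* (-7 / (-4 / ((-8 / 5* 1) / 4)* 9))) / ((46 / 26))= -16354183 / 20700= -790.06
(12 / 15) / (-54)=-2 / 135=-0.01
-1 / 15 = -0.07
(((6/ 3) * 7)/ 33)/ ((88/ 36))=21/ 121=0.17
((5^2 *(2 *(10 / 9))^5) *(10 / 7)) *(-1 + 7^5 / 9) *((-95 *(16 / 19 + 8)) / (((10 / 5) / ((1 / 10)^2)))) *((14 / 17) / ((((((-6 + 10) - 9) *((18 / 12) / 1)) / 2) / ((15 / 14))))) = 10750720000000 / 3011499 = 3569889.95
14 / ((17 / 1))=14 / 17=0.82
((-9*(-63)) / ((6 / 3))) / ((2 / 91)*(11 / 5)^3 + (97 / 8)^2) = 68796000 / 35732581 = 1.93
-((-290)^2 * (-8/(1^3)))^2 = -452659840000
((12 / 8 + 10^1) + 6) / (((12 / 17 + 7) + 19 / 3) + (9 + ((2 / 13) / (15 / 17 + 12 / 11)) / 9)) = 25687935 / 33831566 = 0.76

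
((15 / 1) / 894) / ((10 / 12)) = 3 / 149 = 0.02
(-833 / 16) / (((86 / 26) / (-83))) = 898807 / 688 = 1306.41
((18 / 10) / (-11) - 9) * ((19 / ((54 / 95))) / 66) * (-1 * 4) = 20216 / 1089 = 18.56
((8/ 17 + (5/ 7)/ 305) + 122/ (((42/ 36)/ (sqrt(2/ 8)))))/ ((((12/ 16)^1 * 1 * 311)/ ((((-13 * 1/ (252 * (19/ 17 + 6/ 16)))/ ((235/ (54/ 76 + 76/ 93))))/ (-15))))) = 4300778612/ 1269409570558353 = 0.00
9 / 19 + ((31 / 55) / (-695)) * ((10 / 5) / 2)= 343436 / 726275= 0.47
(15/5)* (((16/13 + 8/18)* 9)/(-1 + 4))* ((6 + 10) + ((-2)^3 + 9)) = 3332/13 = 256.31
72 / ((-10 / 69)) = -2484 / 5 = -496.80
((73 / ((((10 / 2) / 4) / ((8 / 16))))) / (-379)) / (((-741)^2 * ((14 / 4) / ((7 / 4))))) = -73 / 1040508495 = -0.00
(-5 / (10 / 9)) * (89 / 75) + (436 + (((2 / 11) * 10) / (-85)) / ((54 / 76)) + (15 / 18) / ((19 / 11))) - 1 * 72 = 359.11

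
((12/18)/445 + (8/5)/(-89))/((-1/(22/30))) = 242/20025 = 0.01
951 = 951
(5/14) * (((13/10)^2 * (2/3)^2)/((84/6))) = 169/8820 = 0.02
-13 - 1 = -14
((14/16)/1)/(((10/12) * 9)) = 7/60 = 0.12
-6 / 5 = -1.20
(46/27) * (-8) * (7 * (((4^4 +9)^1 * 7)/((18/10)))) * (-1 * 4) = 95569600/243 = 393290.53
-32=-32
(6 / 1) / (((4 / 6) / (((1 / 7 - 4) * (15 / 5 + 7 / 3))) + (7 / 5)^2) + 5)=32400 / 37409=0.87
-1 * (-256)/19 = 256/19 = 13.47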